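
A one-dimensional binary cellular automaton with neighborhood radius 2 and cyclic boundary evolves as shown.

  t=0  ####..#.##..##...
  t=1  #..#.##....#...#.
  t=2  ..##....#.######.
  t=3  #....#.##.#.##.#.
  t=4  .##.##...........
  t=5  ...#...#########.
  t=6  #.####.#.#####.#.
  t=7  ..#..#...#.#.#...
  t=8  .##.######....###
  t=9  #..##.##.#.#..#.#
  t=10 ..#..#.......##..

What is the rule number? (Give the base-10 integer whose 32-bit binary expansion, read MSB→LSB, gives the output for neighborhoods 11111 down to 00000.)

  nb #####: next=#  (t=2,i=12, bit31=1)
  nb ####.: next=.  (t=0,i=2, bit30=0)
  nb ###.#: next=#  (t=6,i=5, bit29=1)
  nb ###..: next=#  (t=0,i=3, bit28=1)
  nb ##.##: next=#  (t=4,i=3, bit27=1)
  nb ##.#.: next=.  (t=3,i=9, bit26=0)
  nb ##..#: next=.  (t=0,i=4, bit25=0)
  nb ##...: next=.  (t=0,i=14, bit24=0)
  nb #.###: next=#  (t=2,i=10, bit23=1)
  nb #.##.: next=.  (t=0,i=8, bit22=0)
  nb #.#.#: next=.  (t=3,i=10, bit21=0)
  nb #.#..: next=.  (t=1,i=0, bit20=0)
  nb #..##: next=#  (t=0,i=11, bit19=1)
  nb #..#.: next=#  (t=0,i=5, bit18=1)
  nb #...#: next=#  (t=0,i=15, bit17=1)
  nb #....: next=#  (t=1,i=8, bit16=1)
  nb .####: next=.  (t=0,i=1, bit15=0)
  nb .###.: next=.  (t=8,i=15, bit14=0)
  nb .##.#: next=.  (t=3,i=8, bit13=0)
  nb .##..: next=.  (t=0,i=9, bit12=0)
  nb .#.##: next=.  (t=0,i=7, bit11=0)
  nb .#.#.: next=.  (t=1,i=16, bit10=0)
  nb .#..#: next=.  (t=1,i=1, bit9=0)
  nb .#...: next=#  (t=1,i=12, bit8=1)
  nb ..###: next=#  (t=0,i=0, bit7=1)
  nb ..##.: next=.  (t=0,i=12, bit6=0)
  nb ..#.#: next=#  (t=0,i=6, bit5=1)
  nb ..#..: next=#  (t=1,i=11, bit4=1)
  nb ...##: next=.  (t=0,i=16, bit3=0)
  nb ...#.: next=#  (t=1,i=10, bit2=1)
  nb ....#: next=.  (t=1,i=9, bit1=0)
  nb .....: next=#  (t=4,i=8, bit0=1)
  bits 10111000100011110000000110110101 = 3096379829

3096379829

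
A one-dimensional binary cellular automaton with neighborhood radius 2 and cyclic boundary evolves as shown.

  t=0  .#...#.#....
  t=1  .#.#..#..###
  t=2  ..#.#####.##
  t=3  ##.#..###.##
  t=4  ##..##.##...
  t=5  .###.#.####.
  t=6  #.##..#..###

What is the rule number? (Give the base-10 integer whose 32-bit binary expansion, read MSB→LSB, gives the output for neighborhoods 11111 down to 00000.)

  nb #####: next=#  (t=2,i=6, bit31=1)
  nb ####.: next=#  (t=2,i=7, bit30=1)
  nb ###.#: next=#  (t=1,i=11, bit29=1)
  nb ###..: next=#  (t=5,i=10, bit28=1)
  nb ##.##: next=.  (t=2,i=9, bit27=0)
  nb ##.#.: next=.  (t=1,i=0, bit26=0)
  nb ##..#: next=#  (t=2,i=0, bit25=1)
  nb ##...: next=#  (t=4,i=9, bit24=1)
  nb #.###: next=.  (t=2,i=4, bit23=0)
  nb #.##.: next=#  (t=2,i=10, bit22=1)
  nb #.#.#: next=.  (t=1,i=1, bit21=0)
  nb #.#..: next=.  (t=0,i=7, bit20=0)
  nb #..##: next=#  (t=1,i=8, bit19=1)
  nb #..#.: next=#  (t=1,i=5, bit18=1)
  nb #...#: next=#  (t=0,i=3, bit17=1)
  nb #....: next=#  (t=0,i=9, bit16=1)
  nb .####: next=.  (t=2,i=5, bit15=0)
  nb .###.: next=#  (t=1,i=10, bit14=1)
  nb .##.#: next=#  (t=4,i=5, bit13=1)
  nb .##..: next=#  (t=2,i=11, bit12=1)
  nb .#.##: next=#  (t=2,i=3, bit11=1)
  nb .#.#.: next=#  (t=0,i=6, bit10=1)
  nb .#..#: next=#  (t=1,i=4, bit9=1)
  nb .#...: next=.  (t=0,i=2, bit8=0)
  nb ..###: next=.  (t=1,i=9, bit7=0)
  nb ..##.: next=.  (t=4,i=0, bit6=0)
  nb ..#.#: next=.  (t=0,i=5, bit5=0)
  nb ..#..: next=#  (t=0,i=1, bit4=1)
  nb ...##: next=.  (t=4,i=11, bit3=0)
  nb ...#.: next=.  (t=0,i=0, bit2=0)
  nb ....#: next=#  (t=0,i=11, bit1=1)
  nb .....: next=#  (t=0,i=10, bit0=1)
  bits 11110011010011110111111000010011 = 4082073107

4082073107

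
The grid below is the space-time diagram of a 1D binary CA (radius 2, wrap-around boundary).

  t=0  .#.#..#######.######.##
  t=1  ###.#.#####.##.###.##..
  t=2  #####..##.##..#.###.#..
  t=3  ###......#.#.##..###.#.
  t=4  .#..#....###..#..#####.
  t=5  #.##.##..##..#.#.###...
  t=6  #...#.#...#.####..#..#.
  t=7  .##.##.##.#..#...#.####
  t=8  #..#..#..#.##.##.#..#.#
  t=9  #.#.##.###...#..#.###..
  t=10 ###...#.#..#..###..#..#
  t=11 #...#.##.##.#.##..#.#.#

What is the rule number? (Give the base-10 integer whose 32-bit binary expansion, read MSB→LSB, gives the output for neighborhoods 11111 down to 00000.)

  #####|#  b31=1 t=0,i=8
  ####.|.  b30=0 t=0,i=11
  ###.#|#  b29=1 t=0,i=12
  ###..|.  b28=0 t=2,i=4
  ##.##|#  b27=1 t=0,i=13
  ##.#.|#  b26=1 t=0,i=0
  ##..#|.  b25=0 t=1,i=21
  ##...|.  b24=0 t=3,i=3
  #.###|.  b23=0 t=0,i=14
  #.##.|.  b22=0 t=0,i=21
  #.#.#|#  b21=1 t=0,i=1
  #.#..|.  b20=0 t=0,i=3
  #..##|.  b19=0 t=0,i=5
  #..#.|#  b18=1 t=2,i=13
  #...#|#  b17=1 t=5,i=21
  #....|#  b16=1 t=3,i=4
  .####|#  b15=1 t=0,i=7
  .###.|#  b14=1 t=1,i=1
  .##.#|.  b13=0 t=0,i=22
  .##..|#  b12=1 t=1,i=20
  .#.##|.  b11=0 t=1,i=5
  .#.#.|#  b10=1 t=0,i=2
  .#..#|#  b9=1 t=0,i=4
  .#...|#  b8=1 t=4,i=5
  ..###|#  b7=1 t=0,i=6
  ..##.|.  b6=0 t=2,i=7
  ..#.#|#  b5=1 t=2,i=14
  ..#..|.  b4=0 t=4,i=1
  ...##|.  b3=0 t=4,i=8
  ...#.|.  b2=0 t=3,i=8
  ....#|.  b1=0 t=3,i=7
  .....|.  b0=0 t=3,i=5
  bits 10101100001001111101011110100000 = 2888292256

2888292256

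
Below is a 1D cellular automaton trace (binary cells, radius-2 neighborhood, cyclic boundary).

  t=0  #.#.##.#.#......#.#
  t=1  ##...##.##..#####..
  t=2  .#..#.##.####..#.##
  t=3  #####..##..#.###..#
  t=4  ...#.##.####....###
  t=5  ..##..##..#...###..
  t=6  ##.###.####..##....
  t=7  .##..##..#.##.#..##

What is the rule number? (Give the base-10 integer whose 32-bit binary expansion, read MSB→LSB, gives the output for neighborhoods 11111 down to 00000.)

1847342783

  #####|.  b31=0 t=1,i=14
  ####.|#  b30=1 t=1,i=15
  ###.#|#  b29=1 t=6,i=5
  ###..|.  b28=0 t=1,i=16
  ##.##|#  b27=1 t=1,i=7
  ##.#.|#  b26=1 t=0,i=1
  ##..#|#  b25=1 t=1,i=10
  ##...|.  b24=0 t=1,i=2
  #.###|.  b23=0 t=2,i=9
  #.##.|.  b22=0 t=0,i=4
  #.#.#|.  b21=0 t=0,i=2
  #.#..|#  b20=1 t=0,i=9
  #..##|#  b19=1 t=1,i=11
  #..#.|#  b18=1 t=2,i=3
  #...#|.  b17=0 t=1,i=3
  #....|.  b16=0 t=0,i=11
  .####|.  b15=0 t=1,i=13
  .###.|.  b14=0 t=3,i=14
  .##.#|#  b13=1 t=0,i=0
  .##..|#  b12=1 t=1,i=1
  .#.##|.  b11=0 t=0,i=3
  .#.#.|#  b10=1 t=0,i=8
  .#..#|#  b9=1 t=2,i=2
  .#...|.  b8=0 t=0,i=10
  ..###|#  b7=1 t=1,i=12
  ..##.|.  b6=0 t=1,i=0
  ..#.#|#  b5=1 t=0,i=16
  ..#..|#  b4=1 t=5,i=10
  ...##|#  b3=1 t=1,i=4
  ...#.|#  b2=1 t=0,i=15
  ....#|#  b1=1 t=0,i=14
  .....|#  b0=1 t=0,i=12
  bits 01101110000111000011011010111111 = 1847342783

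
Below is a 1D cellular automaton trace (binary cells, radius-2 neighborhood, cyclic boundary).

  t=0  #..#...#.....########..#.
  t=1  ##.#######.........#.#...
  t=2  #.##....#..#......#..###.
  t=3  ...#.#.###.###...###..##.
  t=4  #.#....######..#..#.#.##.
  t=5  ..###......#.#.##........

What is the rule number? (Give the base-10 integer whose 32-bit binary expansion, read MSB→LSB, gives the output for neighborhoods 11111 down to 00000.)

  #####|.  b31=0 t=0,i=15
  ####.|#  b30=1 t=0,i=19
  ###.#|#  b29=1 t=2,i=23
  ###..|.  b28=0 t=0,i=20
  ##.##|#  b27=1 t=1,i=2
  ##.#.|.  b26=0 t=2,i=24
  ##..#|#  b25=1 t=0,i=21
  ##...|.  b24=0 t=1,i=10
  #.###|#  b23=1 t=1,i=3
  #.##.|.  b22=0 t=2,i=2
  #.#.#|.  b21=0 t=2,i=0
  #.#..|#  b20=1 t=0,i=0
  #..##|.  b19=0 t=2,i=20
  #..#.|.  b18=0 t=0,i=2
  #...#|#  b17=1 t=0,i=5
  #....|#  b16=1 t=0,i=9
  .####|.  b15=0 t=0,i=14
  .###.|#  b14=1 t=2,i=22
  .##.#|.  b13=0 t=1,i=1
  .##..|#  b12=1 t=2,i=3
  .#.##|.  b11=0 t=2,i=1
  .#.#.|.  b10=0 t=0,i=24
  .#..#|#  b9=1 t=0,i=1
  .#...|#  b8=1 t=0,i=4
  ..###|.  b7=0 t=0,i=13
  ..##.|#  b6=1 t=1,i=0
  ..#.#|.  b5=0 t=0,i=23
  ..#..|#  b4=1 t=0,i=3
  ...##|.  b3=0 t=0,i=12
  ...#.|#  b2=1 t=0,i=6
  ....#|.  b1=0 t=0,i=11
  .....|.  b0=0 t=0,i=10
  bits 01101010100100110101001101010100 = 1788040020

1788040020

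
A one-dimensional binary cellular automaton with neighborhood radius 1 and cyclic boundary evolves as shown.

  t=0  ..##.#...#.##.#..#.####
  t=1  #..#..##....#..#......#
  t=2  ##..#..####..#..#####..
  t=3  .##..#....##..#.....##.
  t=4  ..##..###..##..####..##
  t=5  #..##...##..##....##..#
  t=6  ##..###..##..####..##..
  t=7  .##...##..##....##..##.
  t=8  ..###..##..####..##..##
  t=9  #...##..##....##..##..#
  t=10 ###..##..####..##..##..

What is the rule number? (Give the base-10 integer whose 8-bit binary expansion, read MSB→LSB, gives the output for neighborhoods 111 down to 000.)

  ### -> .   bit 7 = 0  t=0,i=20
  ##. -> #   bit 6 = 1  t=0,i=3
  #.# -> .   bit 5 = 0  t=0,i=4
  #.. -> #   bit 4 = 1  t=0,i=0
  .## -> .   bit 3 = 0  t=0,i=2
  .#. -> .   bit 2 = 0  t=0,i=5
  ..# -> .   bit 1 = 0  t=0,i=1
  ... -> #   bit 0 = 1  t=0,i=7
  bits 01010001 = 81

81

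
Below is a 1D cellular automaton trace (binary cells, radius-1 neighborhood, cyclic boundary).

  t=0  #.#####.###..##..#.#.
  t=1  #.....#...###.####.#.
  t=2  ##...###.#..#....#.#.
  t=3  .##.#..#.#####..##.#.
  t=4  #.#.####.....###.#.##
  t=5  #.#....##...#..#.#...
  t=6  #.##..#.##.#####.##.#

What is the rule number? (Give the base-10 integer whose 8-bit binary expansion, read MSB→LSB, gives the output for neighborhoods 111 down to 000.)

86

  ### -> .   bit 7 = 0  t=0,i=3
  ##. -> #   bit 6 = 1  t=0,i=6
  #.# -> .   bit 5 = 0  t=0,i=1
  #.. -> #   bit 4 = 1  t=0,i=11
  .## -> .   bit 3 = 0  t=0,i=2
  .#. -> #   bit 2 = 1  t=0,i=0
  ..# -> #   bit 1 = 1  t=0,i=12
  ... -> .   bit 0 = 0  t=1,i=2
  bits 01010110 = 86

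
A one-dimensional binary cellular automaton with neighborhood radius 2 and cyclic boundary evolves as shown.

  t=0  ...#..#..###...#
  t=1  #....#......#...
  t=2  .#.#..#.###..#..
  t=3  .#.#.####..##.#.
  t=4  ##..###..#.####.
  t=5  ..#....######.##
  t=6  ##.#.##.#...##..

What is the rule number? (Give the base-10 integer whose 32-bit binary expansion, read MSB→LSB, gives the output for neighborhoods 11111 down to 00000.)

798271851

  nb #####: next=.  (t=5,i=9, bit31=0)
  nb ####.: next=.  (t=3,i=7, bit30=0)
  nb ###.#: next=#  (t=4,i=14, bit29=1)
  nb ###..: next=.  (t=0,i=11, bit28=0)
  nb ##.##: next=#  (t=4,i=15, bit27=1)
  nb ##.#.: next=#  (t=3,i=13, bit26=1)
  nb ##..#: next=#  (t=2,i=11, bit25=1)
  nb ##...: next=#  (t=0,i=12, bit24=1)
  nb #.###: next=#  (t=2,i=8, bit23=1)
  nb #.##.: next=.  (t=4,i=0, bit22=0)
  nb #.#.#: next=.  (t=3,i=3, bit21=0)
  nb #.#..: next=#  (t=2,i=3, bit20=1)
  nb #..##: next=.  (t=0,i=8, bit19=0)
  nb #..#.: next=#  (t=0,i=5, bit18=1)
  nb #...#: next=.  (t=0,i=1, bit17=0)
  nb #....: next=.  (t=1,i=2, bit16=0)
  nb .####: next=#  (t=3,i=6, bit15=1)
  nb .###.: next=.  (t=0,i=10, bit14=0)
  nb .##.#: next=#  (t=3,i=12, bit13=1)
  nb .##..: next=.  (t=4,i=1, bit12=0)
  nb .#.##: next=#  (t=2,i=7, bit11=1)
  nb .#.#.: next=.  (t=2,i=2, bit10=0)
  nb .#..#: next=.  (t=0,i=4, bit9=0)
  nb .#...: next=#  (t=0,i=0, bit8=1)
  nb ..###: next=.  (t=0,i=9, bit7=0)
  nb ..##.: next=#  (t=3,i=11, bit6=1)
  nb ..#.#: next=#  (t=2,i=1, bit5=1)
  nb ..#..: next=.  (t=0,i=3, bit4=0)
  nb ...##: next=#  (t=5,i=6, bit3=1)
  nb ...#.: next=.  (t=0,i=2, bit2=0)
  nb ....#: next=#  (t=1,i=3, bit1=1)
  nb .....: next=#  (t=1,i=8, bit0=1)
  bits 00101111100101001010100101101011 = 798271851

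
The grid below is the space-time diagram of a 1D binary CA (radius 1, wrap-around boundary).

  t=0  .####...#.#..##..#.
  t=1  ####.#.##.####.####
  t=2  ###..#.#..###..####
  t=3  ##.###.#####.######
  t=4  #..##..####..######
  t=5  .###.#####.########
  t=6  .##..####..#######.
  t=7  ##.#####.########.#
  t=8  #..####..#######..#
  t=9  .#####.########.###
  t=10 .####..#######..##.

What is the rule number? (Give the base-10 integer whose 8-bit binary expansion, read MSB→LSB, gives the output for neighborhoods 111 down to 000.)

  ###|#  b7=1 t=0,i=2
  ##.|.  b6=0 t=0,i=4
  #.#|.  b5=0 t=0,i=9
  #..|#  b4=1 t=0,i=5
  .##|#  b3=1 t=0,i=1
  .#.|#  b2=1 t=0,i=8
  ..#|#  b1=1 t=0,i=0
  ...|.  b0=0 t=0,i=6
  bits 10011110 = 158

158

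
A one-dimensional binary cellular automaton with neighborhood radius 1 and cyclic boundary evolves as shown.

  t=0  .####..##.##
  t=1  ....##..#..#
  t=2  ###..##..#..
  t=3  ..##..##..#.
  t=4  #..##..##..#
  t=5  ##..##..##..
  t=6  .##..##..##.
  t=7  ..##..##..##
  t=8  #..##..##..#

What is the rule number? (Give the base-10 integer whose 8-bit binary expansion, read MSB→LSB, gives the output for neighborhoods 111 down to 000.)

  [7] ### => .  t=0,i=2
  [6] ##. => #  t=0,i=4
  [5] #.# => .  t=0,i=0
  [4] #.. => #  t=0,i=5
  [3] .## => .  t=0,i=1
  [2] .#. => .  t=1,i=8
  [1] ..# => .  t=0,i=6
  [0] ... => #  t=1,i=1
  bits 01010001 = 81

81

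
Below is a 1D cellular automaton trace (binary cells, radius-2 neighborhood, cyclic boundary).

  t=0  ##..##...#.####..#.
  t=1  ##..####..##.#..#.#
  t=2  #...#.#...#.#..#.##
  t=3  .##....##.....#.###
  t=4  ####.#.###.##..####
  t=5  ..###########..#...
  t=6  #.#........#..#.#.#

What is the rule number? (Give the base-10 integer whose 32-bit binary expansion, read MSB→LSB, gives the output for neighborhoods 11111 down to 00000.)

  nb #####: next=.  (t=4,i=0, bit31=0)
  nb ####.: next=#  (t=0,i=13, bit30=1)
  nb ###.#: next=#  (t=3,i=18, bit29=1)
  nb ###..: next=.  (t=0,i=14, bit28=0)
  nb ##.##: next=#  (t=3,i=0, bit27=1)
  nb ##.#.: next=#  (t=1,i=12, bit26=1)
  nb ##..#: next=.  (t=0,i=2, bit25=0)
  nb ##...: next=#  (t=0,i=6, bit24=1)
  nb #.###: next=#  (t=0,i=11, bit23=1)
  nb #.##.: next=#  (t=0,i=0, bit22=1)
  nb #.#.#: next=#  (t=4,i=5, bit21=1)
  nb #.#..: next=.  (t=1,i=13, bit20=0)
  nb #..##: next=.  (t=0,i=3, bit19=0)
  nb #..#.: next=#  (t=0,i=16, bit18=1)
  nb #...#: next=#  (t=0,i=7, bit17=1)
  nb #....: next=.  (t=3,i=4, bit16=0)
  nb .####: next=.  (t=0,i=12, bit15=0)
  nb .###.: next=#  (t=1,i=0, bit14=1)
  nb .##.#: next=.  (t=1,i=11, bit13=0)
  nb .##..: next=#  (t=0,i=1, bit12=1)
  nb .#.##: next=#  (t=0,i=10, bit11=1)
  nb .#.#.: next=.  (t=2,i=5, bit10=0)
  nb .#..#: next=.  (t=1,i=14, bit9=0)
  nb .#...: next=#  (t=2,i=7, bit8=1)
  nb ..###: next=#  (t=1,i=4, bit7=1)
  nb ..##.: next=#  (t=0,i=4, bit6=1)
  nb ..#.#: next=.  (t=0,i=9, bit5=0)
  nb ..#..: next=.  (t=5,i=15, bit4=0)
  nb ...##: next=.  (t=3,i=6, bit3=0)
  nb ...#.: next=.  (t=0,i=8, bit2=0)
  nb ....#: next=#  (t=3,i=5, bit1=1)
  nb .....: next=#  (t=3,i=11, bit0=1)
  bits 01101101111001100101100111000011 = 1843812803

1843812803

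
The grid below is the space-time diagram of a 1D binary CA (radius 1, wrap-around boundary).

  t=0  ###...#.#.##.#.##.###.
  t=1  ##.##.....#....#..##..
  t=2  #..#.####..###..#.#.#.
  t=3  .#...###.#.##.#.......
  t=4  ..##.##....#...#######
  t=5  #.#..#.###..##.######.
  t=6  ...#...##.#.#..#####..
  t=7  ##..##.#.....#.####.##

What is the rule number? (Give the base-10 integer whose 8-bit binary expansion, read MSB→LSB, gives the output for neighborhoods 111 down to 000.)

153

  [7] ### => #  t=0,i=1
  [6] ##. => .  t=0,i=2
  [5] #.# => .  t=0,i=7
  [4] #.. => #  t=0,i=3
  [3] .## => #  t=0,i=0
  [2] .#. => .  t=0,i=6
  [1] ..# => .  t=0,i=5
  [0] ... => #  t=0,i=4
  bits 10011001 = 153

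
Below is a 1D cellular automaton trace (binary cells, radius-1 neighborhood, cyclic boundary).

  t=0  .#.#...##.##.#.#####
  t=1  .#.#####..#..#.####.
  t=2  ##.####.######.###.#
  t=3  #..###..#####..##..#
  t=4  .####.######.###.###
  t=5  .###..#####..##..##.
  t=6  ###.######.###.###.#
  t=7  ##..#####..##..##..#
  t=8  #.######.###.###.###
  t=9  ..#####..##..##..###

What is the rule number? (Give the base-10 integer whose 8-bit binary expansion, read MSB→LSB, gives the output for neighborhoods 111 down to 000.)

159

  nb ###: next=#  (t=0,i=16, bit7=1)
  nb ##.: next=.  (t=0,i=8, bit6=0)
  nb #.#: next=.  (t=0,i=0, bit5=0)
  nb #..: next=#  (t=0,i=4, bit4=1)
  nb .##: next=#  (t=0,i=7, bit3=1)
  nb .#.: next=#  (t=0,i=1, bit2=1)
  nb ..#: next=#  (t=0,i=6, bit1=1)
  nb ...: next=#  (t=0,i=5, bit0=1)
  bits 10011111 = 159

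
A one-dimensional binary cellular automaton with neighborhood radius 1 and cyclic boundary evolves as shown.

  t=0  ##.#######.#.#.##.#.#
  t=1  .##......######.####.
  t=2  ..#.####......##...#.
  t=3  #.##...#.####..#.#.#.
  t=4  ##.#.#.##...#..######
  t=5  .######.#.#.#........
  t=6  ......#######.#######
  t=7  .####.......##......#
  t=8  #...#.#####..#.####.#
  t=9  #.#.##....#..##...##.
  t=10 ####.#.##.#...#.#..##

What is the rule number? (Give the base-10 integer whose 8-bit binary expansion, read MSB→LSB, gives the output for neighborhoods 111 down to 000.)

101

  nb ###: next=.  (t=0,i=0, bit7=0)
  nb ##.: next=#  (t=0,i=1, bit6=1)
  nb #.#: next=#  (t=0,i=2, bit5=1)
  nb #..: next=.  (t=1,i=3, bit4=0)
  nb .##: next=.  (t=0,i=3, bit3=0)
  nb .#.: next=#  (t=0,i=11, bit2=1)
  nb ..#: next=.  (t=1,i=0, bit1=0)
  nb ...: next=#  (t=1,i=4, bit0=1)
  bits 01100101 = 101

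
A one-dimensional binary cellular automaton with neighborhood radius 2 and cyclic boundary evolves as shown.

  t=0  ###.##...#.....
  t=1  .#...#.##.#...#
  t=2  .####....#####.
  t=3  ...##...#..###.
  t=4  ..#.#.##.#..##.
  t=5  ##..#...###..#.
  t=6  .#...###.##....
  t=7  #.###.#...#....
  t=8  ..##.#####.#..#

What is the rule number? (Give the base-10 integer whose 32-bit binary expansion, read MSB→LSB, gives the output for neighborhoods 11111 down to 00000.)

  [31] ##### => #  t=2,i=11
  [30] ####. => #  t=2,i=3
  [29] ###.# => .  t=0,i=2
  [28] ###.. => #  t=2,i=4
  [27] ##.## => .  t=0,i=3
  [26] ##.#. => #  t=1,i=9
  [25] ##..# => .  t=2,i=14
  [24] ##... => .  t=0,i=6
  [23] #.### => #  t=7,i=2
  [22] #.##. => .  t=0,i=4
  [21] #.#.# => #  t=4,i=4
  [20] #.#.. => #  t=1,i=1
  [19] #..## => .  t=2,i=0
  [18] #..#. => .  t=5,i=3
  [17] #...# => #  t=0,i=7
  [16] #.... => .  t=0,i=11
  [15] .#### => .  t=2,i=2
  [14] .###. => #  t=0,i=1
  [13] .##.# => .  t=1,i=8
  [12] .##.. => #  t=0,i=5
  [11] .#.## => .  t=1,i=6
  [10] .#.#. => .  t=1,i=0
  [9] .#..# => #  t=3,i=9
  [8] .#... => #  t=0,i=10
  [7] ..### => .  t=0,i=0
  [6] ..##. => .  t=3,i=3
  [5] ..#.# => .  t=1,i=5
  [4] ..#.. => .  t=0,i=9
  [3] ...## => #  t=0,i=14
  [2] ...#. => #  t=0,i=8
  [1] ....# => .  t=0,i=13
  [0] ..... => .  t=0,i=12
  bits 11010100101100100101001100001100 = 3568456460

3568456460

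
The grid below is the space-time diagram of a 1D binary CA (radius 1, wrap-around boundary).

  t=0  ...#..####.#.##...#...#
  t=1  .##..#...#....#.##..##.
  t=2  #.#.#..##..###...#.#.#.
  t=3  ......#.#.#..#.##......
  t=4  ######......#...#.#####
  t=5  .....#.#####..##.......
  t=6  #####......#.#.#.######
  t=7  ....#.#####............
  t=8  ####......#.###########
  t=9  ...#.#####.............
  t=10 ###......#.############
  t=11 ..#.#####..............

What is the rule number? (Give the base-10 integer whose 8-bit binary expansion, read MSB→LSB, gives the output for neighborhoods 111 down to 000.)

  ###|.  b7=0 t=0,i=7
  ##.|#  b6=1 t=0,i=9
  #.#|.  b5=0 t=0,i=10
  #..|.  b4=0 t=0,i=0
  .##|.  b3=0 t=0,i=6
  .#.|.  b2=0 t=0,i=3
  ..#|#  b1=1 t=0,i=2
  ...|#  b0=1 t=0,i=1
  bits 01000011 = 67

67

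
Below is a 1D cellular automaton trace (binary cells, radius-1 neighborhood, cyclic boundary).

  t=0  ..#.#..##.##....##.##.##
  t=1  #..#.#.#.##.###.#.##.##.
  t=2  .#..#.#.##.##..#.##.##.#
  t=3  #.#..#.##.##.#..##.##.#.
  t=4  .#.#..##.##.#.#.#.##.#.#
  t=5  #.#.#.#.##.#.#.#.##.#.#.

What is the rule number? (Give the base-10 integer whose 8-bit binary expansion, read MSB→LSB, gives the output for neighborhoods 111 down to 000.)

57

  nb ###: next=.  (t=1,i=13, bit7=0)
  nb ##.: next=.  (t=0,i=8, bit6=0)
  nb #.#: next=#  (t=0,i=3, bit5=1)
  nb #..: next=#  (t=0,i=0, bit4=1)
  nb .##: next=#  (t=0,i=7, bit3=1)
  nb .#.: next=.  (t=0,i=2, bit2=0)
  nb ..#: next=.  (t=0,i=1, bit1=0)
  nb ...: next=#  (t=0,i=13, bit0=1)
  bits 00111001 = 57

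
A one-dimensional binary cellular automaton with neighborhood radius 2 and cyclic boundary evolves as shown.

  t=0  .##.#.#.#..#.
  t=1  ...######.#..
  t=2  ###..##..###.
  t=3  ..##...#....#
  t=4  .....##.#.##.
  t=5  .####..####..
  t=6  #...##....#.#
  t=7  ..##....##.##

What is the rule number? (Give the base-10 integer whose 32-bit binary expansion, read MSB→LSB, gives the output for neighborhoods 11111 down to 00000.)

2658536719

  nb #####: next=#  (t=1,i=5, bit31=1)
  nb ####.: next=.  (t=1,i=7, bit30=0)
  nb ###.#: next=.  (t=1,i=8, bit29=0)
  nb ###..: next=#  (t=2,i=2, bit28=1)
  nb ##.##: next=#  (t=2,i=12, bit27=1)
  nb ##.#.: next=#  (t=0,i=3, bit26=1)
  nb ##..#: next=#  (t=2,i=3, bit25=1)
  nb ##...: next=.  (t=3,i=4, bit24=0)
  nb #.###: next=.  (t=2,i=0, bit23=0)
  nb #.##.: next=#  (t=4,i=10, bit22=1)
  nb #.#.#: next=#  (t=0,i=4, bit21=1)
  nb #.#..: next=#  (t=0,i=8, bit20=1)
  nb #..##: next=.  (t=0,i=0, bit19=0)
  nb #..#.: next=#  (t=0,i=10, bit18=1)
  nb #...#: next=#  (t=3,i=5, bit17=1)
  nb #....: next=.  (t=1,i=12, bit16=0)
  nb .####: next=.  (t=1,i=4, bit15=0)
  nb .###.: next=.  (t=2,i=1, bit14=0)
  nb .##.#: next=.  (t=0,i=2, bit13=0)
  nb .##..: next=.  (t=2,i=6, bit12=0)
  nb .#.##: next=#  (t=4,i=9, bit11=1)
  nb .#.#.: next=#  (t=0,i=5, bit10=1)
  nb .#..#: next=.  (t=0,i=9, bit9=0)
  nb .#...: next=#  (t=1,i=11, bit8=1)
  nb ..###: next=.  (t=1,i=3, bit7=0)
  nb ..##.: next=.  (t=0,i=1, bit6=0)
  nb ..#.#: next=.  (t=6,i=10, bit5=0)
  nb ..#..: next=.  (t=0,i=11, bit4=0)
  nb ...##: next=#  (t=1,i=2, bit3=1)
  nb ...#.: next=#  (t=3,i=6, bit2=1)
  nb ....#: next=#  (t=1,i=1, bit1=1)
  nb .....: next=#  (t=1,i=0, bit0=1)
  bits 10011110011101100000110100001111 = 2658536719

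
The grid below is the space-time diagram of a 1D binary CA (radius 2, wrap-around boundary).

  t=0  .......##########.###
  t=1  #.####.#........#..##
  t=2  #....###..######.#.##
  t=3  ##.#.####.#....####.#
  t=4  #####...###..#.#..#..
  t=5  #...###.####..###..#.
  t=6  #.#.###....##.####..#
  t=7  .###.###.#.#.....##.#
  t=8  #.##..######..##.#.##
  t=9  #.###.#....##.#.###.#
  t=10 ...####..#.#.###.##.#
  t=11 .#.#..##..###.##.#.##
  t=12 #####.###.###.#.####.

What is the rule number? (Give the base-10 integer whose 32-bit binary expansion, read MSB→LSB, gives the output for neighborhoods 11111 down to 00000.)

  nb #####: next=.  (t=0,i=9, bit31=0)
  nb ####.: next=.  (t=0,i=15, bit30=0)
  nb ###.#: next=#  (t=0,i=16, bit29=1)
  nb ###..: next=#  (t=0,i=20, bit28=1)
  nb ##.##: next=.  (t=0,i=17, bit27=0)
  nb ##.#.: next=#  (t=1,i=6, bit26=1)
  nb ##..#: next=#  (t=2,i=8, bit25=1)
  nb ##...: next=#  (t=0,i=0, bit24=1)
  nb #.###: next=.  (t=0,i=18, bit23=0)
  nb #.##.: next=#  (t=8,i=2, bit22=1)
  nb #.#.#: next=#  (t=2,i=17, bit21=1)
  nb #.#..: next=#  (t=1,i=7, bit20=1)
  nb #..##: next=.  (t=1,i=18, bit19=0)
  nb #..#.: next=.  (t=4,i=12, bit18=0)
  nb #...#: next=#  (t=4,i=6, bit17=1)
  nb #....: next=.  (t=0,i=1, bit16=0)
  nb .####: next=.  (t=0,i=8, bit15=0)
  nb .###.: next=#  (t=0,i=19, bit14=1)
  nb .##.#: next=.  (t=6,i=0, bit13=0)
  nb .##..: next=#  (t=8,i=3, bit12=1)
  nb .#.##: next=#  (t=2,i=18, bit11=1)
  nb .#.#.: next=#  (t=4,i=14, bit10=1)
  nb .#..#: next=#  (t=1,i=17, bit9=1)
  nb .#...: next=.  (t=1,i=8, bit8=0)
  nb ..###: next=#  (t=0,i=7, bit7=1)
  nb ..##.: next=#  (t=6,i=11, bit6=1)
  nb ..#.#: next=.  (t=4,i=13, bit5=0)
  nb ..#..: next=.  (t=1,i=16, bit4=0)
  nb ...##: next=.  (t=0,i=6, bit3=0)
  nb ...#.: next=#  (t=1,i=15, bit2=1)
  nb ....#: next=#  (t=0,i=5, bit1=1)
  nb .....: next=#  (t=0,i=2, bit0=1)
  bits 00110111011100100101111011000111 = 930242247

930242247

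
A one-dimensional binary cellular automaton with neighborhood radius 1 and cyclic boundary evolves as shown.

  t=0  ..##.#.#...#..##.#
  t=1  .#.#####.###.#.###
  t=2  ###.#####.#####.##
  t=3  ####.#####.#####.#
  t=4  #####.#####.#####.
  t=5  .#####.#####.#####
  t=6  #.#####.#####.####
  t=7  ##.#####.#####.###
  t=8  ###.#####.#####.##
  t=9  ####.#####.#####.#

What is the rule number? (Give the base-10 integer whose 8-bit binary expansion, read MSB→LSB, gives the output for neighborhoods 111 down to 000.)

231

  [7] ### => #  t=1,i=4
  [6] ##. => #  t=0,i=3
  [5] #.# => #  t=0,i=4
  [4] #.. => .  t=0,i=0
  [3] .## => .  t=0,i=2
  [2] .#. => #  t=0,i=5
  [1] ..# => #  t=0,i=1
  [0] ... => #  t=0,i=9
  bits 11100111 = 231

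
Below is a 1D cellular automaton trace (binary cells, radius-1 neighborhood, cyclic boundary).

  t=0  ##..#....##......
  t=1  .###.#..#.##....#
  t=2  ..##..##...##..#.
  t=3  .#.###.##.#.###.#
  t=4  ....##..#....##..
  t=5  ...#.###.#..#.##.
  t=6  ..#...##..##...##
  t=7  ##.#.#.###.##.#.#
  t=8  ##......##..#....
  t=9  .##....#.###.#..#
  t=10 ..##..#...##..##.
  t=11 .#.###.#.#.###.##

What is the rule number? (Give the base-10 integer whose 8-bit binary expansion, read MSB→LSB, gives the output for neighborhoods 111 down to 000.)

210

  ### -> #   bit 7 = 1  t=1,i=2
  ##. -> #   bit 6 = 1  t=0,i=1
  #.# -> .   bit 5 = 0  t=1,i=0
  #.. -> #   bit 4 = 1  t=0,i=2
  .## -> .   bit 3 = 0  t=0,i=0
  .#. -> .   bit 2 = 0  t=0,i=4
  ..# -> #   bit 1 = 1  t=0,i=3
  ... -> .   bit 0 = 0  t=0,i=6
  bits 11010010 = 210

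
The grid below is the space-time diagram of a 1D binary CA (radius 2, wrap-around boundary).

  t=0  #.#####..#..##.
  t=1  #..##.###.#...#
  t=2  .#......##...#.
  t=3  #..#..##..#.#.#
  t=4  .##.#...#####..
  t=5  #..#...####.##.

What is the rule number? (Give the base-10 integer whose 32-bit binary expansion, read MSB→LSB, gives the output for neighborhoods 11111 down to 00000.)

3072689838

  ##### -> #   bit 31 = 1  t=0,i=4
  ####. -> .   bit 30 = 0  t=0,i=5
  ###.# -> #   bit 29 = 1  t=1,i=8
  ###.. -> #   bit 28 = 1  t=0,i=6
  ##.## -> .   bit 27 = 0  t=1,i=5
  ##.#. -> #   bit 26 = 1  t=0,i=14
  ##..# -> #   bit 25 = 1  t=0,i=7
  ##... -> #   bit 24 = 1  t=2,i=10
  #.### -> .   bit 23 = 0  t=0,i=2
  #.##. -> .   bit 22 = 0  t=3,i=14
  #.#.# -> #   bit 21 = 1  t=0,i=0
  #.#.. -> .   bit 20 = 0  t=1,i=10
  #..## -> .   bit 19 = 0  t=0,i=11
  #..#. -> #   bit 18 = 1  t=0,i=8
  #...# -> .   bit 17 = 0  t=1,i=12
  #.... -> #   bit 16 = 1  t=2,i=3
  .#### -> #   bit 15 = 1  t=0,i=3
  .###. -> .   bit 14 = 0  t=1,i=7
  .##.# -> .   bit 13 = 0  t=0,i=13
  .##.. -> .   bit 12 = 0  t=1,i=0
  .#.## -> .   bit 11 = 0  t=0,i=1
  .#.#. -> #   bit 10 = 1  t=3,i=11
  .#..# -> #   bit 9 = 1  t=0,i=10
  .#... -> .   bit 8 = 0  t=1,i=11
  ..### -> #   bit 7 = 1  t=4,i=8
  ..##. -> .   bit 6 = 0  t=0,i=12
  ..#.# -> #   bit 5 = 1  t=3,i=10
  ..#.. -> .   bit 4 = 0  t=0,i=9
  ...## -> #   bit 3 = 1  t=1,i=13
  ...#. -> #   bit 2 = 1  t=2,i=12
  ....# -> #   bit 1 = 1  t=2,i=6
  ..... -> .   bit 0 = 0  t=2,i=4
  bits 10110111001001011000011010101110 = 3072689838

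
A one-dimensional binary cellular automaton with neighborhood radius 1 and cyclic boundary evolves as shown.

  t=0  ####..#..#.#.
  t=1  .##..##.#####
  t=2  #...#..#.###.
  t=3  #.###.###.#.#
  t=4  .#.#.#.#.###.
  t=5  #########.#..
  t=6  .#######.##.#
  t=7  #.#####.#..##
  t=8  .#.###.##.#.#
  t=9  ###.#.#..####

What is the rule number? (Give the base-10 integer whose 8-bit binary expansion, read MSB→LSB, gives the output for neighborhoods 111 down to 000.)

167

  ###|#  b7=1 t=0,i=1
  ##.|.  b6=0 t=0,i=3
  #.#|#  b5=1 t=0,i=10
  #..|.  b4=0 t=0,i=4
  .##|.  b3=0 t=0,i=0
  .#.|#  b2=1 t=0,i=6
  ..#|#  b1=1 t=0,i=5
  ...|#  b0=1 t=2,i=2
  bits 10100111 = 167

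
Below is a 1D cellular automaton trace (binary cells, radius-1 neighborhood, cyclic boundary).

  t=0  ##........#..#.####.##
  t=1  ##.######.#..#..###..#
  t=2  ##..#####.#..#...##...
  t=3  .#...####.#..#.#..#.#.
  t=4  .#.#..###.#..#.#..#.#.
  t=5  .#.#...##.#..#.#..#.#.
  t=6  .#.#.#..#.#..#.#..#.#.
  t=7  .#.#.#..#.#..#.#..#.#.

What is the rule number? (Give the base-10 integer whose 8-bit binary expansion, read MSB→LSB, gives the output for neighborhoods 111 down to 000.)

  [7] ### => #  t=0,i=0
  [6] ##. => #  t=0,i=1
  [5] #.# => .  t=0,i=14
  [4] #.. => .  t=0,i=2
  [3] .## => .  t=0,i=15
  [2] .#. => #  t=0,i=10
  [1] ..# => .  t=0,i=9
  [0] ... => #  t=0,i=3
  bits 11000101 = 197

197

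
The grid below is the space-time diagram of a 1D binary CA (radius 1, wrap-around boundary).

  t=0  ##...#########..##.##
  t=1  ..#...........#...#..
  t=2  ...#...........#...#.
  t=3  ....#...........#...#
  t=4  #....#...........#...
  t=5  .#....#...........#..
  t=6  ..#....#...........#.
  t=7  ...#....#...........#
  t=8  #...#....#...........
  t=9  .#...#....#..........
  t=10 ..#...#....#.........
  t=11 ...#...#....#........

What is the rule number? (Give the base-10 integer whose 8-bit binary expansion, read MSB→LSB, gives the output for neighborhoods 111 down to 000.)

48

  nb ###: next=.  (t=0,i=0, bit7=0)
  nb ##.: next=.  (t=0,i=1, bit6=0)
  nb #.#: next=#  (t=0,i=18, bit5=1)
  nb #..: next=#  (t=0,i=2, bit4=1)
  nb .##: next=.  (t=0,i=5, bit3=0)
  nb .#.: next=.  (t=1,i=2, bit2=0)
  nb ..#: next=.  (t=0,i=4, bit1=0)
  nb ...: next=.  (t=0,i=3, bit0=0)
  bits 00110000 = 48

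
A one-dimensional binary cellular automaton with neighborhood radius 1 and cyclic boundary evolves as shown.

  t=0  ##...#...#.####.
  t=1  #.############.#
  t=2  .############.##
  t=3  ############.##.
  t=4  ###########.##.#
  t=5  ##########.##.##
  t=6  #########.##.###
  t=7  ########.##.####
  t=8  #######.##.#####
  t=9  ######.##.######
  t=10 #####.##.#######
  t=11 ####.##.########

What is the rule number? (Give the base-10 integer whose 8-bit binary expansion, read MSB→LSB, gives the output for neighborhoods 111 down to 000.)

191

  ### -> #   bit 7 = 1  t=0,i=12
  ##. -> .   bit 6 = 0  t=0,i=1
  #.# -> #   bit 5 = 1  t=0,i=10
  #.. -> #   bit 4 = 1  t=0,i=2
  .## -> #   bit 3 = 1  t=0,i=0
  .#. -> #   bit 2 = 1  t=0,i=5
  ..# -> #   bit 1 = 1  t=0,i=4
  ... -> #   bit 0 = 1  t=0,i=3
  bits 10111111 = 191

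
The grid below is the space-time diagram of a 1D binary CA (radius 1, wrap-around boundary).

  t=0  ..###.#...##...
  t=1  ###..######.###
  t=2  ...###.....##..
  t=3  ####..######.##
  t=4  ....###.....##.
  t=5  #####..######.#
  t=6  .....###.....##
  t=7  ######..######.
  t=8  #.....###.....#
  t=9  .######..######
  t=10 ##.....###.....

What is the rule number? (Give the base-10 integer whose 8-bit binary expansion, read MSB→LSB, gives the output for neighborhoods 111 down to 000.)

63

  ###|.  b7=0 t=0,i=3
  ##.|.  b6=0 t=0,i=4
  #.#|#  b5=1 t=0,i=5
  #..|#  b4=1 t=0,i=7
  .##|#  b3=1 t=0,i=2
  .#.|#  b2=1 t=0,i=6
  ..#|#  b1=1 t=0,i=1
  ...|#  b0=1 t=0,i=0
  bits 00111111 = 63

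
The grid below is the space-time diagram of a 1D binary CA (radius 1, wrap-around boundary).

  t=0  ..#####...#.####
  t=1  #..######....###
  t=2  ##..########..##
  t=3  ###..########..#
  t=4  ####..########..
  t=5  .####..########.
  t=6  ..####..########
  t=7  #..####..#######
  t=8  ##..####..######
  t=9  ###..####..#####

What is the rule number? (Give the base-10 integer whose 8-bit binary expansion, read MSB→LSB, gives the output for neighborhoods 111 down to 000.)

209

  [7] ### => #  t=0,i=3
  [6] ##. => #  t=0,i=6
  [5] #.# => .  t=0,i=11
  [4] #.. => #  t=0,i=0
  [3] .## => .  t=0,i=2
  [2] .#. => .  t=0,i=10
  [1] ..# => .  t=0,i=1
  [0] ... => #  t=0,i=8
  bits 11010001 = 209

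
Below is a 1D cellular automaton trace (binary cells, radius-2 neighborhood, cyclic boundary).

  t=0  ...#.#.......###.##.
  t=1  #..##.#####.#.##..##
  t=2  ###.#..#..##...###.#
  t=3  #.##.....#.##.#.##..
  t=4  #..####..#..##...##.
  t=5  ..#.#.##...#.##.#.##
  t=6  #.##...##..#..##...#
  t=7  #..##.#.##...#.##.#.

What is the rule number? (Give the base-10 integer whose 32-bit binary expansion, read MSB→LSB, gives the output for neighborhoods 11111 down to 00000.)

  [31] ##### => .  t=1,i=8
  [30] ####. => .  t=1,i=9
  [29] ###.# => #  t=0,i=15
  [28] ###.. => #  t=1,i=0
  [27] ##.## => .  t=0,i=16
  [26] ##.#. => #  t=1,i=11
  [25] ##..# => #  t=1,i=1
  [24] ##... => #  t=0,i=19
  [23] #.### => .  t=1,i=6
  [22] #.##. => .  t=0,i=17
  [21] #.#.# => .  t=1,i=12
  [20] #.#.. => .  t=0,i=5
  [19] #..## => #  t=1,i=2
  [18] #..#. => .  t=2,i=6
  [17] #...# => .  t=2,i=13
  [16] #.... => #  t=0,i=0
  [15] .#### => #  t=1,i=7
  [14] .###. => #  t=0,i=14
  [13] .##.# => #  t=1,i=4
  [12] .##.. => #  t=0,i=18
  [11] .#.## => .  t=1,i=13
  [10] .#.#. => #  t=0,i=4
  [9] .#..# => .  t=2,i=5
  [8] .#... => #  t=0,i=6
  [7] ..### => .  t=0,i=13
  [6] ..##. => .  t=1,i=3
  [5] ..#.# => #  t=0,i=3
  [4] ..#.. => .  t=2,i=7
  [3] ...## => #  t=0,i=12
  [2] ...#. => .  t=0,i=2
  [1] ....# => .  t=0,i=1
  [0] ..... => #  t=0,i=8
  bits 00110111000010011111010100101001 = 923399465

923399465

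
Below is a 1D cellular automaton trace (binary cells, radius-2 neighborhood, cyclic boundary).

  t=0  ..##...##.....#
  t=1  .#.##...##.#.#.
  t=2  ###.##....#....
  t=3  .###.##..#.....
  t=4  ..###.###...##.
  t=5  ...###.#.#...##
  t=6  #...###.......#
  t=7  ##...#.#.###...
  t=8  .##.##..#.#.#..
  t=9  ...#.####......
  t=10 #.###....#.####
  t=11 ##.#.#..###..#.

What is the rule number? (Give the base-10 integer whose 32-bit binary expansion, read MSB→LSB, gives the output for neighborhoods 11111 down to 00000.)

  ##### -> #   bit 31 = 1  t=10,i=13
  ####. -> .   bit 30 = 0  t=9,i=7
  ###.# -> #   bit 29 = 1  t=2,i=2
  ###.. -> .   bit 28 = 0  t=4,i=8
  ##.## -> #   bit 27 = 1  t=2,i=3
  ##.#. -> #   bit 26 = 1  t=1,i=10
  ##..# -> #   bit 25 = 1  t=3,i=7
  ##... -> #   bit 24 = 1  t=0,i=4
  #.### -> .   bit 23 = 0  t=4,i=6
  #.##. -> .   bit 22 = 0  t=1,i=3
  #.#.# -> .   bit 21 = 0  t=1,i=11
  #.#.. -> .   bit 20 = 0  t=1,i=13
  #..## -> #   bit 19 = 1  t=0,i=1
  #..#. -> #   bit 18 = 1  t=1,i=0
  #...# -> .   bit 17 = 0  t=0,i=5
  #.... -> .   bit 16 = 0  t=0,i=10
  .#### -> .   bit 15 = 0  t=9,i=6
  .###. -> #   bit 14 = 1  t=2,i=1
  .##.# -> .   bit 13 = 0  t=1,i=9
  .##.. -> #   bit 12 = 1  t=0,i=3
  .#.## -> #   bit 11 = 1  t=1,i=2
  .#.#. -> .   bit 10 = 0  t=1,i=12
  .#..# -> .   bit 9 = 0  t=0,i=0
  .#... -> .   bit 8 = 0  t=2,i=11
  ..### -> .   bit 7 = 0  t=2,i=0
  ..##. -> .   bit 6 = 0  t=0,i=2
  ..#.# -> #   bit 5 = 1  t=1,i=1
  ..#.. -> .   bit 4 = 0  t=0,i=14
  ...## -> .   bit 3 = 0  t=0,i=6
  ...#. -> #   bit 2 = 1  t=0,i=13
  ....# -> .   bit 1 = 0  t=0,i=12
  ..... -> #   bit 0 = 1  t=0,i=11
  bits 10101111000011000101100000100101 = 2936821797

2936821797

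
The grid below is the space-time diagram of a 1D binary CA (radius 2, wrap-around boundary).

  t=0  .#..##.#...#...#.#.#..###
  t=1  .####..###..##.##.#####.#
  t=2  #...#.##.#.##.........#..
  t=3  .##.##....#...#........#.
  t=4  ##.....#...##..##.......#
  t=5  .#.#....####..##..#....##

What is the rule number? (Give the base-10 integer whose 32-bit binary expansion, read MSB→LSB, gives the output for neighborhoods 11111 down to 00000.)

807079912

  nb #####: next=.  (t=1,i=20, bit31=0)
  nb ####.: next=.  (t=1,i=3, bit30=0)
  nb ###.#: next=#  (t=0,i=24, bit29=1)
  nb ###..: next=#  (t=1,i=4, bit28=1)
  nb ##.##: next=.  (t=1,i=14, bit27=0)
  nb ##.#.: next=.  (t=0,i=0, bit26=0)
  nb ##..#: next=.  (t=1,i=5, bit25=0)
  nb ##...: next=.  (t=2,i=13, bit24=0)
  nb #.###: next=.  (t=1,i=1, bit23=0)
  nb #.##.: next=.  (t=1,i=15, bit22=0)
  nb #.#.#: next=.  (t=0,i=17, bit21=0)
  nb #.#..: next=#  (t=0,i=1, bit20=1)
  nb #..##: next=#  (t=0,i=3, bit19=1)
  nb #..#.: next=.  (t=2,i=24, bit18=0)
  nb #...#: next=#  (t=0,i=9, bit17=1)
  nb #....: next=#  (t=2,i=14, bit16=1)
  nb .####: next=.  (t=1,i=2, bit15=0)
  nb .###.: next=.  (t=0,i=23, bit14=0)
  nb .##.#: next=.  (t=0,i=5, bit13=0)
  nb .##..: next=.  (t=2,i=12, bit12=0)
  nb .#.##: next=#  (t=1,i=0, bit11=1)
  nb .#.#.: next=#  (t=0,i=16, bit10=1)
  nb .#..#: next=#  (t=0,i=2, bit9=1)
  nb .#...: next=#  (t=0,i=8, bit8=1)
  nb ..###: next=#  (t=0,i=22, bit7=1)
  nb ..##.: next=#  (t=0,i=4, bit6=1)
  nb ..#.#: next=#  (t=0,i=15, bit5=1)
  nb ..#..: next=.  (t=0,i=11, bit4=0)
  nb ...##: next=#  (t=4,i=10, bit3=1)
  nb ...#.: next=.  (t=0,i=10, bit2=0)
  nb ....#: next=.  (t=2,i=20, bit1=0)
  nb .....: next=.  (t=2,i=15, bit0=0)
  bits 00110000000110110000111111101000 = 807079912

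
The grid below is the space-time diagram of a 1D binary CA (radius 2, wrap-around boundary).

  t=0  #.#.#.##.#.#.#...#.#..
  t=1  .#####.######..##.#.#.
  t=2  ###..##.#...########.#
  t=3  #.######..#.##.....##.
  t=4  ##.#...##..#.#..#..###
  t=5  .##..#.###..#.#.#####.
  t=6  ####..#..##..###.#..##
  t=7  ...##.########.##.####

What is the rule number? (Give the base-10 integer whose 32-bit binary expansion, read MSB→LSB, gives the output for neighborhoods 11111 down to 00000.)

  [31] ##### => .  t=1,i=3
  [30] ####. => .  t=1,i=4
  [29] ###.# => #  t=1,i=5
  [28] ###.. => #  t=1,i=12
  [27] ##.## => #  t=1,i=6
  [26] ##.#. => #  t=0,i=8
  [25] ##..# => #  t=1,i=13
  [24] ##... => .  t=3,i=14
  [23] #.### => .  t=1,i=7
  [22] #.##. => .  t=0,i=6
  [21] #.#.# => #  t=0,i=2
  [20] #.#.. => .  t=0,i=13
  [19] #..## => #  t=1,i=0
  [18] #..#. => .  t=0,i=21
  [17] #...# => #  t=0,i=15
  [16] #.... => .  t=3,i=15
  [15] .#### => #  t=1,i=2
  [14] .###. => .  t=5,i=8
  [13] .##.# => #  t=0,i=7
  [12] .##.. => #  t=3,i=13
  [11] .#.## => #  t=0,i=5
  [10] .#.#. => #  t=0,i=1
  [9] .#..# => #  t=0,i=20
  [8] .#... => .  t=0,i=14
  [7] ..### => #  t=1,i=1
  [6] ..##. => #  t=1,i=15
  [5] ..#.# => .  t=0,i=0
  [4] ..#.. => #  t=4,i=16
  [3] ...## => .  t=2,i=11
  [2] ...#. => #  t=0,i=16
  [1] ....# => .  t=3,i=17
  [0] ..... => #  t=3,i=16
  bits 00111110001010101011111011010101 = 1042988757

1042988757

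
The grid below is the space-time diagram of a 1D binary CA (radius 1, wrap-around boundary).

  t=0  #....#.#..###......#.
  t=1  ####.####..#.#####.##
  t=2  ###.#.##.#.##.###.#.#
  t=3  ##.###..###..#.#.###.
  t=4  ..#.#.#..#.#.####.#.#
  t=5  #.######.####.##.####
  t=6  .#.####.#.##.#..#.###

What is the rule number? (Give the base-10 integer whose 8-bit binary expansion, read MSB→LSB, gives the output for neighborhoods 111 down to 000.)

  ###|#  b7=1 t=0,i=11
  ##.|.  b6=0 t=0,i=12
  #.#|#  b5=1 t=0,i=6
  #..|#  b4=1 t=0,i=1
  .##|.  b3=0 t=0,i=10
  .#.|#  b2=1 t=0,i=0
  ..#|.  b1=0 t=0,i=4
  ...|#  b0=1 t=0,i=2
  bits 10110101 = 181

181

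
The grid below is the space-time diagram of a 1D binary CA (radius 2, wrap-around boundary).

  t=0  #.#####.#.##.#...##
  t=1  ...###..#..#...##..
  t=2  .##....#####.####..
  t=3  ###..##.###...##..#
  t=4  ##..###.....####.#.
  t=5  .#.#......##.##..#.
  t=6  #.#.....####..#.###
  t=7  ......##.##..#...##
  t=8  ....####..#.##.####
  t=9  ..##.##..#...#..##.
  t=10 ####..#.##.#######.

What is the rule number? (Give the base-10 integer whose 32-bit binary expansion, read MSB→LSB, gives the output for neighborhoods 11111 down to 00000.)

  [31] ##### => #  t=0,i=4
  [30] ####. => #  t=0,i=5
  [29] ###.# => .  t=0,i=0
  [28] ###.. => .  t=1,i=5
  [27] ##.## => .  t=0,i=1
  [26] ##.#. => .  t=0,i=7
  [25] ##..# => .  t=1,i=6
  [24] ##... => .  t=1,i=17
  [23] #.### => .  t=0,i=2
  [22] #.##. => .  t=0,i=10
  [21] #.#.# => #  t=0,i=8
  [20] #.#.. => .  t=0,i=13
  [19] #..## => #  t=3,i=4
  [18] #..#. => #  t=1,i=7
  [17] #...# => #  t=0,i=15
  [16] #.... => .  t=1,i=18
  [15] .#### => #  t=0,i=3
  [14] .###. => .  t=0,i=18
  [13] .##.# => #  t=0,i=11
  [12] .##.. => #  t=1,i=16
  [11] .#.## => .  t=0,i=9
  [10] .#.#. => #  t=5,i=2
  [9] .#..# => #  t=1,i=9
  [8] .#... => .  t=0,i=14
  [7] ..### => .  t=0,i=17
  [6] ..##. => #  t=1,i=15
  [5] ..#.# => .  t=5,i=1
  [4] ..#.. => #  t=1,i=8
  [3] ...## => #  t=0,i=16
  [2] ...#. => #  t=9,i=12
  [1] ....# => #  t=1,i=1
  [0] ..... => .  t=1,i=0
  bits 11000000001011101011011001011110 = 3224286814

3224286814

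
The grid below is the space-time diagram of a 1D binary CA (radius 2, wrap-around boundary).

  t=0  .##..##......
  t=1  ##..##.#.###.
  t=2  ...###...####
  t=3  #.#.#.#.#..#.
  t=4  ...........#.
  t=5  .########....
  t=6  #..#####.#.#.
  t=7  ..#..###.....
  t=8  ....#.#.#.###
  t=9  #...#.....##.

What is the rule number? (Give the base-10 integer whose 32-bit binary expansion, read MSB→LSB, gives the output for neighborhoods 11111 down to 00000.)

3918028905

  nb #####: next=#  (t=5,i=3, bit31=1)
  nb ####.: next=#  (t=2,i=11, bit30=1)
  nb ###.#: next=#  (t=1,i=11, bit29=1)
  nb ###..: next=.  (t=2,i=5, bit28=0)
  nb ##.##: next=#  (t=1,i=12, bit27=1)
  nb ##.#.: next=.  (t=1,i=6, bit26=0)
  nb ##..#: next=.  (t=0,i=3, bit25=0)
  nb ##...: next=#  (t=0,i=7, bit24=1)
  nb #.###: next=#  (t=1,i=9, bit23=1)
  nb #.##.: next=.  (t=1,i=0, bit22=0)
  nb #.#.#: next=.  (t=1,i=7, bit21=0)
  nb #.#..: next=.  (t=3,i=8, bit20=0)
  nb #..##: next=#  (t=0,i=4, bit19=1)
  nb #..#.: next=.  (t=3,i=10, bit18=0)
  nb #...#: next=.  (t=2,i=1, bit17=0)
  nb #....: next=.  (t=0,i=8, bit16=0)
  nb .####: next=.  (t=2,i=10, bit15=0)
  nb .###.: next=#  (t=1,i=10, bit14=1)
  nb .##.#: next=#  (t=1,i=5, bit13=1)
  nb .##..: next=.  (t=0,i=2, bit12=0)
  nb .#.##: next=.  (t=1,i=8, bit11=0)
  nb .#.#.: next=.  (t=3,i=1, bit10=0)
  nb .#..#: next=.  (t=3,i=9, bit9=0)
  nb .#...: next=.  (t=4,i=12, bit8=0)
  nb ..###: next=.  (t=2,i=3, bit7=0)
  nb ..##.: next=#  (t=0,i=1, bit6=1)
  nb ..#.#: next=#  (t=3,i=11, bit5=1)
  nb ..#..: next=.  (t=4,i=11, bit4=0)
  nb ...##: next=#  (t=0,i=0, bit3=1)
  nb ...#.: next=.  (t=4,i=10, bit2=0)
  nb ....#: next=.  (t=0,i=12, bit1=0)
  nb .....: next=#  (t=0,i=9, bit0=1)
  bits 11101001100010000110000001101001 = 3918028905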